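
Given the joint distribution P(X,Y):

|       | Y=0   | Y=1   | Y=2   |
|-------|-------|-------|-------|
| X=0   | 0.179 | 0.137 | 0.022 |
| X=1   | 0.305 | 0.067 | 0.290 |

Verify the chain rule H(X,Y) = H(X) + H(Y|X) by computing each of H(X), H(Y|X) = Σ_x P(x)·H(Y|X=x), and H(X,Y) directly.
H(X) = 0.9229 bits, H(Y|X) = 1.3371 bits, H(X,Y) = 2.2600 bits

Marginal of X (row sums):
  P(X=0) = 0.179 + 0.137 + 0.022 = 0.338
  P(X=1) = 0.305 + 0.067 + 0.290 = 0.662
H(X) = -[0.338·log₂(0.338) + 0.662·log₂(0.662)]
  = 0.5289 + 0.3940 = 0.9229 bits

H(Y|X) = Σ_x P(x)·H(Y|X=x):
  X=0: P(X=0) = 0.338, P(Y|X=0) = (179/338, 137/338, 11/169) → H(Y|X=0) = 1.2703
  X=1: P(X=1) = 0.662, P(Y|X=1) = (305/662, 67/662, 145/331) → H(Y|X=1) = 1.3712
H(Y|X) = 0.338·1.2703 + 0.662·1.3712 = 1.3371 bits

H(X,Y) = -Σ_{x,y} P(x,y) log₂ P(x,y). Per-cell terms -P(x,y)·log₂P(x,y):
  X=0: 0.4443, 0.3929, 0.1211
  X=1: 0.5225, 0.2613, 0.5179
Sum of the 6 terms: H(X,Y) = 2.2600 bits

Chain rule check:
  H(X) + H(Y|X) = 0.9229 + 1.3371 = 2.2600 bits
  H(X,Y) = 2.2600 bits
✓ Chain rule verified.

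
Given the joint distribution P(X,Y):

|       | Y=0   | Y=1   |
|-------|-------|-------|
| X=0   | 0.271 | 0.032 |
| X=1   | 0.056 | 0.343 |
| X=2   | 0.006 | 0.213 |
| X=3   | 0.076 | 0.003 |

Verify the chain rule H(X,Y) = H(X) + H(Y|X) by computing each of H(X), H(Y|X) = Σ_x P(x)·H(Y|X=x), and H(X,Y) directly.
H(X) = 1.8200 bits, H(Y|X) = 0.4390 bits, H(X,Y) = 2.2589 bits

Marginal of X (row sums):
  P(X=0) = 0.271 + 0.032 = 0.303
  P(X=1) = 0.056 + 0.343 = 0.399
  P(X=2) = 0.006 + 0.213 = 0.219
  P(X=3) = 0.076 + 0.003 = 0.079
H(X) = -[0.303·log₂(0.303) + 0.399·log₂(0.399) + 0.219·log₂(0.219) + 0.079·log₂(0.079)]
  = 0.521951 + 0.528890 + 0.479828 + 0.289298 = 1.8200 bits

H(Y|X) = Σ_x P(x)·H(Y|X=x):
  X=0: P(X=0) = 0.303, P(Y|X=0) = (271/303, 32/303) → H(Y|X=0) = 0.486532
  X=1: P(X=1) = 0.399, P(Y|X=1) = (8/57, 49/57) → H(Y|X=1) = 0.585157
  X=2: P(X=2) = 0.219, P(Y|X=2) = (2/73, 71/73) → H(Y|X=2) = 0.181166
  X=3: P(X=3) = 0.079, P(Y|X=3) = (76/79, 3/79) → H(Y|X=3) = 0.232928
H(Y|X) = 0.303·0.486532 + 0.399·0.585157 + 0.219·0.181166 + 0.079·0.232928 = 0.4390 bits

H(X,Y) = -Σ_{x,y} P(x,y) log₂ P(x,y). Per-cell terms -P(x,y)·log₂P(x,y):
  X=0: 0.510465, 0.158905
  X=1: 0.232872, 0.529496
  X=2: 0.044285, 0.475219
  X=3: 0.282557, 0.025142
Sum of the 8 terms: H(X,Y) = 2.2589 bits

Chain rule check:
  H(X) + H(Y|X) = 1.8200 + 0.4390 = 2.2590 bits
  H(X,Y) = 2.2589 bits
✓ Chain rule verified (Δ = 0.0001 is 4-dp rounding noise: each of the three values was rounded independently).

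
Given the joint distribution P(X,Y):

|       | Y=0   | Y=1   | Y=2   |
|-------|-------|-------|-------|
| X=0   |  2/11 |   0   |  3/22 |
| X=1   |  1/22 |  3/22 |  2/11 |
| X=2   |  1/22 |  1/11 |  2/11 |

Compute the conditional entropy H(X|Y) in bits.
1.3483 bits

H(X|Y) = H(X,Y) - H(Y)

H(X,Y) = -Σ_{x,y} P(x,y) log₂ P(x,y). Per-cell terms -P(x,y)·log₂P(x,y):
  X=0: 0.4471694, 0.0000000, 0.3919731
  X=1: 0.2027014, 0.3919731, 0.4471694
  X=2: 0.2027014, 0.3144938, 0.4471694
  (cells with P = 0 contribute 0)
Sum of the 9 terms: H(X,Y) = 2.845351 bits

Marginal of Y (column sums):
  P(Y=0) = 2/11 + 1/22 + 1/22 = 3/11
  P(Y=1) = 0 + 3/22 + 1/11 = 5/22
  P(Y=2) = 3/22 + 2/11 + 2/11 = 1/2
H(Y) = -[(3/11)·log₂(3/11) + (5/22)·log₂(5/22) + (1/2)·log₂(1/2)]
  = 0.5112189 + 0.4857963 + 0.5000000 = 1.497015 bits

H(X|Y) = H(X,Y) - H(Y) = 2.845351 - 1.497015 = 1.3483 bits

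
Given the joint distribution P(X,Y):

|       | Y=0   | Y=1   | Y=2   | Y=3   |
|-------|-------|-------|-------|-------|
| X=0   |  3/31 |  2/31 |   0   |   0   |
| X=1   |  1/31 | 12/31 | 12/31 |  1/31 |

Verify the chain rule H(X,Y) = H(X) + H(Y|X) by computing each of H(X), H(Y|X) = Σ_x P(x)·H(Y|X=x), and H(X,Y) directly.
H(X) = 0.6374 bits, H(Y|X) = 1.3235 bits, H(X,Y) = 1.9608 bits

Marginal of X (row sums):
  P(X=0) = 3/31 + 2/31 + 0 + 0 = 5/31
  P(X=1) = 1/31 + 12/31 + 12/31 + 1/31 = 26/31
H(X) = -[(5/31)·log₂(5/31) + (26/31)·log₂(26/31)]
  = 0.42456 + 0.21283 = 0.6374 bits

H(Y|X) = Σ_x P(x)·H(Y|X=x):
  X=0: P(X=0) = 5/31, P(Y|X=0) = (3/5, 2/5, 0, 0) → H(Y|X=0) = 0.97095
  X=1: P(X=1) = 26/31, P(Y|X=1) = (1/26, 6/13, 6/13, 1/26) → H(Y|X=1) = 1.39124
H(Y|X) = (5/31)·0.97095 + (26/31)·1.39124 = 1.3235 bits

H(X,Y) = -Σ_{x,y} P(x,y) log₂ P(x,y). Per-cell terms -P(x,y)·log₂P(x,y):
  X=0: 0.32605, 0.25511, 0.00000, 0.00000
  X=1: 0.15981, 0.53003, 0.53003, 0.15981
  (cells with P = 0 contribute 0)
Sum of the 8 terms: H(X,Y) = 1.9608 bits

Chain rule check:
  H(X) + H(Y|X) = 0.6374 + 1.3235 = 1.9609 bits
  H(X,Y) = 1.9608 bits
✓ Chain rule verified (Δ = 0.0001 is 4-dp rounding noise: each of the three values was rounded independently).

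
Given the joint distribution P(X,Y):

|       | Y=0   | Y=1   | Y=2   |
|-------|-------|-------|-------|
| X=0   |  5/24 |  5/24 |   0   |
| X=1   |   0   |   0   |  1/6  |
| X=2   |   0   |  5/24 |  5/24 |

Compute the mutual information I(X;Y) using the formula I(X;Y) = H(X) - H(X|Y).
0.6950 bits

I(X;Y) = H(X) - H(X|Y)

Marginal of X (row sums):
  P(X=0) = 5/24 + 5/24 + 0 = 5/12
  P(X=1) = 0 + 0 + 1/6 = 1/6
  P(X=2) = 0 + 5/24 + 5/24 = 5/12
H(X) = -[(5/12)·log₂(5/12) + (1/6)·log₂(1/6) + (5/12)·log₂(5/12)]
  = 0.5262643 + 0.4308271 + 0.5262643 = 1.483356 bits

Marginal of Y (column sums):
  P(Y=0) = 5/24 + 0 + 0 = 5/24
  P(Y=1) = 5/24 + 0 + 5/24 = 5/12
  P(Y=2) = 0 + 1/6 + 5/24 = 3/8
H(X|Y) = Σ_y P(y)·H(X|Y=y):
  Y=0: P(Y=0) = 5/24, P(X|Y=0) = (1, 0, 0) → H(X|Y=0) = 0.0000000
  Y=1: P(Y=1) = 5/12, P(X|Y=1) = (1/2, 0, 1/2) → H(X|Y=1) = 1.0000000
  Y=2: P(Y=2) = 3/8, P(X|Y=2) = (0, 4/9, 5/9) → H(X|Y=2) = 0.9910761
H(X|Y) = (5/24)·0.0000000 + (5/12)·1.0000000 + (3/8)·0.9910761 = 0.788320 bits

I(X;Y) = H(X) - H(X|Y) = 1.483356 - 0.788320 = 0.6950 bits

Cross-check via I(X;Y) = H(X) + H(Y) - H(X,Y): computing H(Y) from the column sums and H(X,Y) from the 9 cells in the same way gives H(Y) = 1.528369 bits and H(X,Y) = 2.316689 bits, so
I(X;Y) = 1.483356 + 1.528369 - 2.316689 = 0.6950 bits ✓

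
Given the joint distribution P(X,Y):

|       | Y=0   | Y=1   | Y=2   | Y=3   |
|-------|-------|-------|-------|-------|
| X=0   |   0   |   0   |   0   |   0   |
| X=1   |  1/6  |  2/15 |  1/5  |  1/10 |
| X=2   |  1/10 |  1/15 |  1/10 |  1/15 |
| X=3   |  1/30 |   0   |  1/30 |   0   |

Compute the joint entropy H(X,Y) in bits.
3.1274 bits

H(X,Y) = -Σ_{x,y} P(x,y) log₂ P(x,y). Per-cell terms -P(x,y)·log₂P(x,y):
  X=0: 0.00000, 0.00000, 0.00000, 0.00000
  X=1: 0.43083, 0.38759, 0.46439, 0.33219
  X=2: 0.33219, 0.26046, 0.33219, 0.26046
  X=3: 0.16356, 0.00000, 0.16356, 0.00000
  (cells with P = 0 contribute 0)
Sum of the 16 terms: H(X,Y) = 3.1274 bits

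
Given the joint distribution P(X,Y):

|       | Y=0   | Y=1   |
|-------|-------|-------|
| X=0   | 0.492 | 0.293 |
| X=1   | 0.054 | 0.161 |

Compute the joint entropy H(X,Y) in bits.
1.6740 bits

H(X,Y) = -Σ_{x,y} P(x,y) log₂ P(x,y). Per-cell terms -P(x,y)·log₂P(x,y):
  X=0: 0.50345, 0.51891
  X=1: 0.22739, 0.42421
Sum of the 4 terms: H(X,Y) = 1.6740 bits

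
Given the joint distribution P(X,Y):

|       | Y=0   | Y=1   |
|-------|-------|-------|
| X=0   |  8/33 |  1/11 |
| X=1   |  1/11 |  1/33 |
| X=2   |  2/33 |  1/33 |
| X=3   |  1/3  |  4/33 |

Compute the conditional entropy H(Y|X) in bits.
0.8439 bits

H(Y|X) = H(X,Y) - H(X)

H(X,Y) = -Σ_{x,y} P(x,y) log₂ P(x,y). Per-cell terms -P(x,y)·log₂P(x,y):
  X=0: 0.49561, 0.31449
  X=1: 0.31449, 0.15286
  X=2: 0.24511, 0.15286
  X=3: 0.52832, 0.36902
Sum of the 8 terms: H(X,Y) = 2.5728 bits

Marginal of X (row sums):
  P(X=0) = 8/33 + 1/11 = 1/3
  P(X=1) = 1/11 + 1/33 = 4/33
  P(X=2) = 2/33 + 1/33 = 1/11
  P(X=3) = 1/3 + 4/33 = 5/11
H(X) = -[(1/3)·log₂(1/3) + (4/33)·log₂(4/33) + (1/11)·log₂(1/11) + (5/11)·log₂(5/11)]
  = 0.52832 + 0.36902 + 0.31449 + 0.51705 = 1.7289 bits

H(Y|X) = H(X,Y) - H(X) = 2.5728 - 1.7289 = 0.8439 bits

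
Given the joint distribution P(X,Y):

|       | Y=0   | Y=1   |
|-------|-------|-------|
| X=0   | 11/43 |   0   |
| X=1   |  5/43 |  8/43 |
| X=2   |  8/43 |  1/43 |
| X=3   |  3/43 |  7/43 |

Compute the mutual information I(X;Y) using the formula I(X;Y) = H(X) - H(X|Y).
0.3514 bits

I(X;Y) = H(X) - H(X|Y)

Marginal of X (row sums):
  P(X=0) = 11/43 + 0 = 11/43
  P(X=1) = 5/43 + 8/43 = 13/43
  P(X=2) = 8/43 + 1/43 = 9/43
  P(X=3) = 3/43 + 7/43 = 10/43
H(X) = -[(11/43)·log₂(11/43) + (13/43)·log₂(13/43) + (9/43)·log₂(9/43) + (10/43)·log₂(10/43)]
  = 0.50314 + 0.52176 + 0.47226 + 0.48938 = 1.98654 bits

Marginal of Y (column sums):
  P(Y=0) = 11/43 + 5/43 + 8/43 + 3/43 = 27/43
  P(Y=1) = 0 + 8/43 + 1/43 + 7/43 = 16/43
H(X|Y) = Σ_y P(y)·H(X|Y=y):
  Y=0: P(Y=0) = 27/43, P(X|Y=0) = (11/27, 5/27, 8/27, 1/9) → H(X|Y=0) = 1.85051
  Y=1: P(Y=1) = 16/43, P(X|Y=1) = (0, 1/2, 1/16, 7/16) → H(X|Y=1) = 1.27178
H(X|Y) = (27/43)·1.85051 + (16/43)·1.27178 = 1.63517 bits

I(X;Y) = H(X) - H(X|Y) = 1.98654 - 1.63517 = 0.3514 bits

Cross-check via I(X;Y) = H(X) + H(Y) - H(X,Y): computing H(Y) from the column sums and H(X,Y) from the 8 cells in the same way gives H(Y) = 0.95227 bits and H(X,Y) = 2.58743 bits, so
I(X;Y) = 1.98654 + 0.95227 - 2.58743 = 0.3514 bits ✓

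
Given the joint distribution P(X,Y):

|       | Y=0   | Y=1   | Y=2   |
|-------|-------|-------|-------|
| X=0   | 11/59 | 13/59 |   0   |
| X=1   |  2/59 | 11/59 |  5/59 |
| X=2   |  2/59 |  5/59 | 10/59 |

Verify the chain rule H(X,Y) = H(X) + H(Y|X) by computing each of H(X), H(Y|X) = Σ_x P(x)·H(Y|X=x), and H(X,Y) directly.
H(X) = 1.5676 bits, H(Y|X) = 1.1853 bits, H(X,Y) = 2.7530 bits

Marginal of X (row sums):
  P(X=0) = 11/59 + 13/59 + 0 = 24/59
  P(X=1) = 2/59 + 11/59 + 5/59 = 18/59
  P(X=2) = 2/59 + 5/59 + 10/59 = 17/59
H(X) = -[(24/59)·log₂(24/59) + (18/59)·log₂(18/59) + (17/59)·log₂(17/59)]
  = 0.527870 + 0.522524 + 0.517255 = 1.5676 bits

H(Y|X) = Σ_x P(x)·H(Y|X=x):
  X=0: P(X=0) = 24/59, P(Y|X=0) = (11/24, 13/24, 0) → H(Y|X=0) = 0.994985
  X=1: P(X=1) = 18/59, P(Y|X=1) = (1/9, 11/18, 5/18) → H(Y|X=1) = 1.299737
  X=2: P(X=2) = 17/59, P(Y|X=2) = (2/17, 5/17, 10/17) → H(Y|X=2) = 1.332820
H(Y|X) = (24/59)·0.994985 + (18/59)·1.299737 + (17/59)·1.332820 = 1.1853 bits

H(X,Y) = -Σ_{x,y} P(x,y) log₂ P(x,y). Per-cell terms -P(x,y)·log₂P(x,y):
  X=0: 0.451785, 0.480824, 0.000000
  X=1: 0.165513, 0.451785, 0.301756
  X=2: 0.165513, 0.301756, 0.434019
  (cells with P = 0 contribute 0)
Sum of the 9 terms: H(X,Y) = 2.7530 bits

Chain rule check:
  H(X) + H(Y|X) = 1.5676 + 1.1853 = 2.7529 bits
  H(X,Y) = 2.7530 bits
✓ Chain rule verified (Δ = 0.0001 is 4-dp rounding noise: each of the three values was rounded independently).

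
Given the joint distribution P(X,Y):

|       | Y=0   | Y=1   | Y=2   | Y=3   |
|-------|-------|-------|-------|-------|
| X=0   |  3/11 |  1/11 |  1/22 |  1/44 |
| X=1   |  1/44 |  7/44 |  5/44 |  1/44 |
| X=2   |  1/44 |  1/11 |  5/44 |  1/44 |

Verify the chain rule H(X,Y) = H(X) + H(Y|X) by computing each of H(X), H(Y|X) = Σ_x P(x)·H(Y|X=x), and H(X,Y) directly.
H(X) = 1.5488 bits, H(Y|X) = 1.5495 bits, H(X,Y) = 3.0983 bits

Marginal of X (row sums):
  P(X=0) = 3/11 + 1/11 + 1/22 + 1/44 = 19/44
  P(X=1) = 1/44 + 7/44 + 5/44 + 1/44 = 7/22
  P(X=2) = 1/44 + 1/11 + 5/44 + 1/44 = 1/4
H(X) = -[(19/44)·log₂(19/44) + (7/22)·log₂(7/22) + (1/4)·log₂(1/4)]
  = 0.5231 + 0.5257 + 0.5000 = 1.5488 bits

H(Y|X) = Σ_x P(x)·H(Y|X=x):
  X=0: P(X=0) = 19/44, P(Y|X=0) = (12/19, 4/19, 2/19, 1/19) → H(Y|X=0) = 1.4574
  X=1: P(X=1) = 7/22, P(Y|X=1) = (1/14, 1/2, 5/14, 1/14) → H(Y|X=1) = 1.5744
  X=2: P(X=2) = 1/4, P(Y|X=2) = (1/11, 4/11, 5/11, 1/11) → H(Y|X=2) = 1.6767
H(Y|X) = (19/44)·1.4574 + (7/22)·1.5744 + (1/4)·1.6767 = 1.5495 bits

H(X,Y) = -Σ_{x,y} P(x,y) log₂ P(x,y). Per-cell terms -P(x,y)·log₂P(x,y):
  X=0: 0.5112, 0.3145, 0.2027, 0.1241
  X=1: 0.1241, 0.4219, 0.3565, 0.1241
  X=2: 0.1241, 0.3145, 0.3565, 0.1241
Sum of the 12 terms: H(X,Y) = 3.0983 bits

Chain rule check:
  H(X) + H(Y|X) = 1.5488 + 1.5495 = 3.0983 bits
  H(X,Y) = 3.0983 bits
✓ Chain rule verified.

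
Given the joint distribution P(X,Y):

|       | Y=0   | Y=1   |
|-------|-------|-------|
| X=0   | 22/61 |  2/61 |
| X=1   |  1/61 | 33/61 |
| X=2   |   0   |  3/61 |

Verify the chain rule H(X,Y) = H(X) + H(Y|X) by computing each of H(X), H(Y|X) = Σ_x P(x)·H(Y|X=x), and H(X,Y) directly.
H(X) = 1.2132 bits, H(Y|X) = 0.2695 bits, H(X,Y) = 1.4827 bits

Marginal of X (row sums):
  P(X=0) = 22/61 + 2/61 = 24/61
  P(X=1) = 1/61 + 33/61 = 34/61
  P(X=2) = 0 + 3/61 = 3/61
H(X) = -[(24/61)·log₂(24/61) + (34/61)·log₂(34/61) + (3/61)·log₂(3/61)]
  = 0.5295 + 0.4700 + 0.2137 = 1.2132 bits

H(Y|X) = Σ_x P(x)·H(Y|X=x):
  X=0: P(X=0) = 24/61, P(Y|X=0) = (11/12, 1/12) → H(Y|X=0) = 0.4138
  X=1: P(X=1) = 34/61, P(Y|X=1) = (1/34, 33/34) → H(Y|X=1) = 0.1914
  X=2: P(X=2) = 3/61, P(Y|X=2) = (0, 1) → H(Y|X=2) = 0.0000
H(Y|X) = (24/61)·0.4138 + (34/61)·0.1914 + (3/61)·0.0000 = 0.2695 bits

H(X,Y) = -Σ_{x,y} P(x,y) log₂ P(x,y). Per-cell terms -P(x,y)·log₂P(x,y):
  X=0: 0.5306, 0.1617
  X=1: 0.0972, 0.4795
  X=2: 0.0000, 0.2137
  (cells with P = 0 contribute 0)
Sum of the 6 terms: H(X,Y) = 1.4827 bits

Chain rule check:
  H(X) + H(Y|X) = 1.2132 + 0.2695 = 1.4827 bits
  H(X,Y) = 1.4827 bits
✓ Chain rule verified.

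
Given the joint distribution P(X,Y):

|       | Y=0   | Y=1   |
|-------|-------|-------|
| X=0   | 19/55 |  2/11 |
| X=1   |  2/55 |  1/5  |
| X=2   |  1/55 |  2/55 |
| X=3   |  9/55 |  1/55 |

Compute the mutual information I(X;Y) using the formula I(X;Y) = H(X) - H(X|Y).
0.2165 bits

I(X;Y) = H(X) - H(X|Y)

Marginal of X (row sums):
  P(X=0) = 19/55 + 2/11 = 29/55
  P(X=1) = 2/55 + 1/5 = 13/55
  P(X=2) = 1/55 + 2/55 = 3/55
  P(X=3) = 9/55 + 1/55 = 2/11
H(X) = -[(29/55)·log₂(29/55) + (13/55)·log₂(13/55) + (3/55)·log₂(3/55) + (2/11)·log₂(2/11)]
  = 0.48687 + 0.49185 + 0.22889 + 0.44717 = 1.6548 bits

Marginal of Y (column sums):
  P(Y=0) = 19/55 + 2/55 + 1/55 + 9/55 = 31/55
  P(Y=1) = 2/11 + 1/5 + 2/55 + 1/55 = 24/55
H(X|Y) = Σ_y P(y)·H(X|Y=y):
  Y=0: P(Y=0) = 31/55, P(X|Y=0) = (19/31, 2/31, 1/31, 9/31) → H(X|Y=0) = 1.36581
  Y=1: P(Y=1) = 24/55, P(X|Y=1) = (5/12, 11/24, 1/12, 1/24) → H(X|Y=1) = 1.53192
H(X|Y) = (31/55)·1.36581 + (24/55)·1.53192 = 1.4383 bits

I(X;Y) = H(X) - H(X|Y) = 1.6548 - 1.4383 = 0.2165 bits

Cross-check via I(X;Y) = H(X) + H(Y) - H(X,Y): computing H(Y) from the column sums and H(X,Y) from the 8 cells in the same way gives H(Y) = 0.9883 bits and H(X,Y) = 2.4266 bits, so
I(X;Y) = 1.6548 + 0.9883 - 2.4266 = 0.2165 bits ✓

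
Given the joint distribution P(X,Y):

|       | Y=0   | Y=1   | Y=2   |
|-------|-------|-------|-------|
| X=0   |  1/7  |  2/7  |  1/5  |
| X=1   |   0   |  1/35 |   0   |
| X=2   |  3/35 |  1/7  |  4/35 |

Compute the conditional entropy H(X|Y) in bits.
1.0631 bits

H(X|Y) = H(X,Y) - H(Y)

H(X,Y) = -Σ_{x,y} P(x,y) log₂ P(x,y). Per-cell terms -P(x,y)·log₂P(x,y):
  X=0: 0.401051, 0.516387, 0.464386
  X=1: 0.000000, 0.146551, 0.000000
  X=2: 0.303799, 0.401051, 0.357632
  (cells with P = 0 contribute 0)
Sum of the 9 terms: H(X,Y) = 2.59086 bits

Marginal of Y (column sums):
  P(Y=0) = 1/7 + 0 + 3/35 = 8/35
  P(Y=1) = 2/7 + 1/35 + 1/7 = 16/35
  P(Y=2) = 1/5 + 0 + 4/35 = 11/35
H(Y) = -[(8/35)·log₂(8/35) + (16/35)·log₂(16/35) + (11/35)·log₂(11/35)]
  = 0.486693 + 0.516244 + 0.524810 = 1.52775 bits

H(X|Y) = H(X,Y) - H(Y) = 2.59086 - 1.52775 = 1.0631 bits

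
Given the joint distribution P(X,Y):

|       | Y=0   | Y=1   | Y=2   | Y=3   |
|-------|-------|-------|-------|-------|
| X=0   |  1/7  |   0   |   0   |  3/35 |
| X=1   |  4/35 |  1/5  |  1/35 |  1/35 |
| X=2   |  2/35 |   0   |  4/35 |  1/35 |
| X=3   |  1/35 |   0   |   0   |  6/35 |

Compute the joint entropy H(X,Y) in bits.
3.1428 bits

H(X,Y) = -Σ_{x,y} P(x,y) log₂ P(x,y). Per-cell terms -P(x,y)·log₂P(x,y):
  X=0: 0.40105, 0.00000, 0.00000, 0.30380
  X=1: 0.35763, 0.46439, 0.14655, 0.14655
  X=2: 0.23596, 0.00000, 0.35763, 0.14655
  X=3: 0.14655, 0.00000, 0.00000, 0.43617
  (cells with P = 0 contribute 0)
Sum of the 16 terms: H(X,Y) = 3.1428 bits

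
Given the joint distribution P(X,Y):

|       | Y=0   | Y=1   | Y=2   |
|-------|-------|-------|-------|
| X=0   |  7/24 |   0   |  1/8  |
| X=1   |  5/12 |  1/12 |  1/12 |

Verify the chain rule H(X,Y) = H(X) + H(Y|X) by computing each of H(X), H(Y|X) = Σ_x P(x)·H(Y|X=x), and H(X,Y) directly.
H(X) = 0.9799 bits, H(Y|X) = 1.0374 bits, H(X,Y) = 2.0172 bits

Marginal of X (row sums):
  P(X=0) = 7/24 + 0 + 1/8 = 5/12
  P(X=1) = 5/12 + 1/12 + 1/12 = 7/12
H(X) = -[(5/12)·log₂(5/12) + (7/12)·log₂(7/12)]
  = 0.52626 + 0.45360 = 0.9799 bits

H(Y|X) = Σ_x P(x)·H(Y|X=x):
  X=0: P(X=0) = 5/12, P(Y|X=0) = (7/10, 0, 3/10) → H(Y|X=0) = 0.88129
  X=1: P(X=1) = 7/12, P(Y|X=1) = (5/7, 1/7, 1/7) → H(Y|X=1) = 1.14883
H(Y|X) = (5/12)·0.88129 + (7/12)·1.14883 = 1.0374 bits

H(X,Y) = -Σ_{x,y} P(x,y) log₂ P(x,y). Per-cell terms -P(x,y)·log₂P(x,y):
  X=0: 0.51847, 0.00000, 0.37500
  X=1: 0.52626, 0.29875, 0.29875
  (cells with P = 0 contribute 0)
Sum of the 6 terms: H(X,Y) = 2.0172 bits

Chain rule check:
  H(X) + H(Y|X) = 0.9799 + 1.0374 = 2.0173 bits
  H(X,Y) = 2.0172 bits
✓ Chain rule verified (Δ = 0.0001 is 4-dp rounding noise: each of the three values was rounded independently).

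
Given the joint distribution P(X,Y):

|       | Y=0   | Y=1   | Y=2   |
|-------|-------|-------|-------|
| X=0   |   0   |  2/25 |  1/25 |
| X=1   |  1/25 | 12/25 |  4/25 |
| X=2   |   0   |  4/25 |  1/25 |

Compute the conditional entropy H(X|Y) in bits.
1.1820 bits

H(X|Y) = H(X,Y) - H(Y)

H(X,Y) = -Σ_{x,y} P(x,y) log₂ P(x,y). Per-cell terms -P(x,y)·log₂P(x,y):
  X=0: 0.00000, 0.29151, 0.18575
  X=1: 0.18575, 0.50827, 0.42302
  X=2: 0.00000, 0.42302, 0.18575
  (cells with P = 0 contribute 0)
Sum of the 9 terms: H(X,Y) = 2.2031 bits

Marginal of Y (column sums):
  P(Y=0) = 0 + 1/25 + 0 = 1/25
  P(Y=1) = 2/25 + 12/25 + 4/25 = 18/25
  P(Y=2) = 1/25 + 4/25 + 1/25 = 6/25
H(Y) = -[(1/25)·log₂(1/25) + (18/25)·log₂(18/25) + (6/25)·log₂(6/25)]
  = 0.18575 + 0.34123 + 0.49413 = 1.0211 bits

H(X|Y) = H(X,Y) - H(Y) = 2.2031 - 1.0211 = 1.1820 bits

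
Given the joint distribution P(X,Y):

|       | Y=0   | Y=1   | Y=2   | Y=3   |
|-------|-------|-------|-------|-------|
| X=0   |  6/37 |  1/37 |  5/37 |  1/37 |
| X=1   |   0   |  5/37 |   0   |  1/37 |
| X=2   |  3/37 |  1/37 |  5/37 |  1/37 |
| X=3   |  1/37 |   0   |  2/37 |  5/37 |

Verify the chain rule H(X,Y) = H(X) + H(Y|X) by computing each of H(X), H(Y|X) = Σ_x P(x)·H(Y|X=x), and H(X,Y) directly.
H(X) = 1.9436 bits, H(Y|X) = 1.4090 bits, H(X,Y) = 3.3526 bits

Marginal of X (row sums):
  P(X=0) = 6/37 + 1/37 + 5/37 + 1/37 = 13/37
  P(X=1) = 0 + 5/37 + 0 + 1/37 = 6/37
  P(X=2) = 3/37 + 1/37 + 5/37 + 1/37 = 10/37
  P(X=3) = 1/37 + 0 + 2/37 + 5/37 = 8/37
H(X) = -[(13/37)·log₂(13/37) + (6/37)·log₂(6/37) + (10/37)·log₂(10/37) + (8/37)·log₂(8/37)]
  = 0.5302 + 0.4256 + 0.5101 + 0.4777 = 1.9436 bits

H(Y|X) = Σ_x P(x)·H(Y|X=x):
  X=0: P(X=0) = 13/37, P(Y|X=0) = (6/13, 1/13, 5/13, 1/13) → H(Y|X=0) = 1.6143
  X=1: P(X=1) = 6/37, P(Y|X=1) = (0, 5/6, 0, 1/6) → H(Y|X=1) = 0.6500
  X=2: P(X=2) = 10/37, P(Y|X=2) = (3/10, 1/10, 1/2, 1/10) → H(Y|X=2) = 1.6855
  X=3: P(X=3) = 8/37, P(Y|X=3) = (1/8, 0, 1/4, 5/8) → H(Y|X=3) = 1.2988
H(Y|X) = (13/37)·1.6143 + (6/37)·0.6500 + (10/37)·1.6855 + (8/37)·1.2988 = 1.4090 bits

H(X,Y) = -Σ_{x,y} P(x,y) log₂ P(x,y). Per-cell terms -P(x,y)·log₂P(x,y):
  X=0: 0.4256, 0.1408, 0.3902, 0.1408
  X=1: 0.0000, 0.3902, 0.0000, 0.1408
  X=2: 0.2939, 0.1408, 0.3902, 0.1408
  X=3: 0.1408, 0.0000, 0.2275, 0.3902
  (cells with P = 0 contribute 0)
Sum of the 16 terms: H(X,Y) = 3.3526 bits

Chain rule check:
  H(X) + H(Y|X) = 1.9436 + 1.4090 = 3.3526 bits
  H(X,Y) = 3.3526 bits
✓ Chain rule verified.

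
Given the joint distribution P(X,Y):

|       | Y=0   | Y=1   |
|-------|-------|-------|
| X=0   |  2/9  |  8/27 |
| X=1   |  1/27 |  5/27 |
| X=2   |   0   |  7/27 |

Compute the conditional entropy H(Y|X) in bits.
0.6553 bits

H(Y|X) = H(X,Y) - H(X)

H(X,Y) = -Σ_{x,y} P(x,y) log₂ P(x,y). Per-cell terms -P(x,y)·log₂P(x,y):
  X=0: 0.4822, 0.5200
  X=1: 0.1761, 0.4505
  X=2: 0.0000, 0.5049
  (cells with P = 0 contribute 0)
Sum of the 6 terms: H(X,Y) = 2.1337 bits

Marginal of X (row sums):
  P(X=0) = 2/9 + 8/27 = 14/27
  P(X=1) = 1/27 + 5/27 = 2/9
  P(X=2) = 0 + 7/27 = 7/27
H(X) = -[(14/27)·log₂(14/27) + (2/9)·log₂(2/9) + (7/27)·log₂(7/27)]
  = 0.4913 + 0.4822 + 0.5049 = 1.4784 bits

H(Y|X) = H(X,Y) - H(X) = 2.1337 - 1.4784 = 0.6553 bits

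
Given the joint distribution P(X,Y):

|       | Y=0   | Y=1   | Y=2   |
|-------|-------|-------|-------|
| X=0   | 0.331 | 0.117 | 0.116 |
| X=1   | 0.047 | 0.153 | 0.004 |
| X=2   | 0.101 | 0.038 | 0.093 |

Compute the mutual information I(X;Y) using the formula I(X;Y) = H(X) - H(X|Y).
0.1938 bits

I(X;Y) = H(X) - H(X|Y)

Marginal of X (row sums):
  P(X=0) = 0.331 + 0.117 + 0.116 = 0.564
  P(X=1) = 0.047 + 0.153 + 0.004 = 0.204
  P(X=2) = 0.101 + 0.038 + 0.093 = 0.232
H(X) = -[0.564·log₂(0.564) + 0.204·log₂(0.204) + 0.232·log₂(0.232)]
  = 0.465995 + 0.467845 + 0.489010 = 1.42285 bits

Marginal of Y (column sums):
  P(Y=0) = 0.331 + 0.047 + 0.101 = 0.479
  P(Y=1) = 0.117 + 0.153 + 0.038 = 0.308
  P(Y=2) = 0.116 + 0.004 + 0.093 = 0.213
H(X|Y) = Σ_y P(y)·H(X|Y=y):
  Y=0: P(Y=0) = 0.479, P(X|Y=0) = (331/479, 47/479, 101/479) → H(X|Y=0) = 1.170599
  Y=1: P(Y=1) = 0.308, P(X|Y=1) = (117/308, 153/308, 19/154) → H(X|Y=1) = 1.404338
  Y=2: P(Y=2) = 0.213, P(X|Y=2) = (116/213, 4/213, 31/71) → H(X|Y=2) = 1.107162
H(X|Y) = 0.479·1.170599 + 0.308·1.404338 + 0.213·1.107162 = 1.22908 bits

I(X;Y) = H(X) - H(X|Y) = 1.42285 - 1.22908 = 0.1938 bits

Cross-check via I(X;Y) = H(X) + H(Y) - H(X,Y): computing H(Y) from the column sums and H(X,Y) from the 9 cells in the same way gives H(Y) = 1.50716 bits and H(X,Y) = 2.73624 bits, so
I(X;Y) = 1.42285 + 1.50716 - 2.73624 = 0.1938 bits ✓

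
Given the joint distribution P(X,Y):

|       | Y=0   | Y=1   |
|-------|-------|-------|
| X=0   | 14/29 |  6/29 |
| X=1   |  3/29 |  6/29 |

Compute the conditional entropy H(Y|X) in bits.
0.8928 bits

H(Y|X) = H(X,Y) - H(X)

H(X,Y) = -Σ_{x,y} P(x,y) log₂ P(x,y). Per-cell terms -P(x,y)·log₂P(x,y):
  X=0: 0.50720, 0.47028
  X=1: 0.33859, 0.47028
Sum of the 4 terms: H(X,Y) = 1.78635 bits

Marginal of X (row sums):
  P(X=0) = 14/29 + 6/29 = 20/29
  P(X=1) = 3/29 + 6/29 = 9/29
H(X) = -[(20/29)·log₂(20/29) + (9/29)·log₂(9/29)]
  = 0.36969 + 0.52388 = 0.89357 bits

H(Y|X) = H(X,Y) - H(X) = 1.78635 - 0.89357 = 0.8928 bits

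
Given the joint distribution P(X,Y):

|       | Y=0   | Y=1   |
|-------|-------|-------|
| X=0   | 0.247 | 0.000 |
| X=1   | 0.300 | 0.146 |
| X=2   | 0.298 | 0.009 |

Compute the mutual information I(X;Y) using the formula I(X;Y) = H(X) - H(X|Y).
0.1567 bits

I(X;Y) = H(X) - H(X|Y)

Marginal of X (row sums):
  P(X=0) = 0.247 + 0.000 = 0.247
  P(X=1) = 0.300 + 0.146 = 0.446
  P(X=2) = 0.298 + 0.009 = 0.307
H(X) = -[0.247·log₂(0.247) + 0.446·log₂(0.446) + 0.307·log₂(0.307)]
  = 0.4983020 + 0.5195384 + 0.5230327 = 1.5408731 bits

Marginal of Y (column sums):
  P(Y=0) = 0.247 + 0.300 + 0.298 = 0.845
  P(Y=1) = 0.000 + 0.146 + 0.009 = 0.155
H(X|Y) = Σ_y P(y)·H(X|Y=y):
  Y=0: P(Y=0) = 0.845, P(X|Y=0) = (19/65, 60/169, 298/845) → H(X|Y=0) = 1.5793702
  Y=1: P(Y=1) = 0.155, P(X|Y=1) = (0, 146/155, 9/155) → H(X|Y=1) = 0.3197134
H(X|Y) = 0.845·1.5793702 + 0.155·0.3197134 = 1.3841234 bits

I(X;Y) = H(X) - H(X|Y) = 1.5408731 - 1.3841234 = 0.1567 bits

Cross-check via I(X;Y) = H(X) + H(Y) - H(X,Y): computing H(Y) from the column sums and H(X,Y) from the 6 cells in the same way gives H(Y) = 0.6222126 bits and H(X,Y) = 2.0063360 bits, so
I(X;Y) = 1.5408731 + 0.6222126 - 2.0063360 = 0.1567 bits ✓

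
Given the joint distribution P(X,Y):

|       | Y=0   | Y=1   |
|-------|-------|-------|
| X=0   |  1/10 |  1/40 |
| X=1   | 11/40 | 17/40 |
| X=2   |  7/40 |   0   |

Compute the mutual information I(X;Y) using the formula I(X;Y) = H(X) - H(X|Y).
0.2259 bits

I(X;Y) = H(X) - H(X|Y)

Marginal of X (row sums):
  P(X=0) = 1/10 + 1/40 = 1/8
  P(X=1) = 11/40 + 17/40 = 7/10
  P(X=2) = 7/40 + 0 = 7/40
H(X) = -[(1/8)·log₂(1/8) + (7/10)·log₂(7/10) + (7/40)·log₂(7/40)]
  = 0.37500 + 0.36020 + 0.44005 = 1.17525 bits

Marginal of Y (column sums):
  P(Y=0) = 1/10 + 11/40 + 7/40 = 11/20
  P(Y=1) = 1/40 + 17/40 + 0 = 9/20
H(X|Y) = Σ_y P(y)·H(X|Y=y):
  Y=0: P(Y=0) = 11/20, P(X|Y=0) = (2/11, 1/2, 7/22) → H(X|Y=0) = 1.47283
  Y=1: P(Y=1) = 9/20, P(X|Y=1) = (1/18, 17/18, 0) → H(X|Y=1) = 0.30954
H(X|Y) = (11/20)·1.47283 + (9/20)·0.30954 = 0.94935 bits

I(X;Y) = H(X) - H(X|Y) = 1.17525 - 0.94935 = 0.2259 bits

Cross-check via I(X;Y) = H(X) + H(Y) - H(X,Y): computing H(Y) from the column sums and H(X,Y) from the 6 cells in the same way gives H(Y) = 0.99277 bits and H(X,Y) = 1.94213 bits, so
I(X;Y) = 1.17525 + 0.99277 - 1.94213 = 0.2259 bits ✓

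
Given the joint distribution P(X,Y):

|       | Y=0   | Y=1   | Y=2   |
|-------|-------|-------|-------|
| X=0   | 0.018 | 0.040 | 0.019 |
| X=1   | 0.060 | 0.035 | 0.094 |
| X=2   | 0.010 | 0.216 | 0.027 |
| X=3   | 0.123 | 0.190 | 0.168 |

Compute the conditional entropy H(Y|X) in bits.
1.3277 bits

H(Y|X) = H(X,Y) - H(X)

H(X,Y) = -Σ_{x,y} P(x,y) log₂ P(x,y). Per-cell terms -P(x,y)·log₂P(x,y):
  X=0: 0.1043, 0.1858, 0.1086
  X=1: 0.2435, 0.1693, 0.3207
  X=2: 0.0664, 0.4776, 0.1407
  X=3: 0.3719, 0.4552, 0.4323
Sum of the 12 terms: H(X,Y) = 3.0763 bits

Marginal of X (row sums):
  P(X=0) = 0.018 + 0.040 + 0.019 = 0.077
  P(X=1) = 0.060 + 0.035 + 0.094 = 0.189
  P(X=2) = 0.010 + 0.216 + 0.027 = 0.253
  P(X=3) = 0.123 + 0.190 + 0.168 = 0.481
H(X) = -[0.077·log₂(0.077) + 0.189·log₂(0.189) + 0.253·log₂(0.253) + 0.481·log₂(0.481)]
  = 0.2848 + 0.4543 + 0.5016 + 0.5079 = 1.7486 bits

H(Y|X) = H(X,Y) - H(X) = 3.0763 - 1.7486 = 1.3277 bits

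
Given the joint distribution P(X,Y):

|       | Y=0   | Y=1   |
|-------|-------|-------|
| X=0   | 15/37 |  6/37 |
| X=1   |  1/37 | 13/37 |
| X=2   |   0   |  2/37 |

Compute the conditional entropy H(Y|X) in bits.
0.6303 bits

H(Y|X) = H(X,Y) - H(X)

H(X,Y) = -Σ_{x,y} P(x,y) log₂ P(x,y). Per-cell terms -P(x,y)·log₂P(x,y):
  X=0: 0.528066, 0.425593
  X=1: 0.140796, 0.530194
  X=2: 0.000000, 0.227538
  (cells with P = 0 contribute 0)
Sum of the 6 terms: H(X,Y) = 1.852187 bits

Marginal of X (row sums):
  P(X=0) = 15/37 + 6/37 = 21/37
  P(X=1) = 1/37 + 13/37 = 14/37
  P(X=2) = 0 + 2/37 = 2/37
H(X) = -[(21/37)·log₂(21/37) + (14/37)·log₂(14/37) + (2/37)·log₂(2/37)]
  = 0.463780 + 0.530524 + 0.227538 = 1.221842 bits

H(Y|X) = H(X,Y) - H(X) = 1.852187 - 1.221842 = 0.6303 bits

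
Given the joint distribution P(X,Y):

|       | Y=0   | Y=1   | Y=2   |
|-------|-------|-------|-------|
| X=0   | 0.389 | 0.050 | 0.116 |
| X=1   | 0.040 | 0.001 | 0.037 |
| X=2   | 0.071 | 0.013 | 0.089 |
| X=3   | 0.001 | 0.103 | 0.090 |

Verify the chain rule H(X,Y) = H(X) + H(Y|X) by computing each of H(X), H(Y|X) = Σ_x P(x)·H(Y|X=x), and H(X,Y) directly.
H(X) = 1.6554 bits, H(Y|X) = 1.1462 bits, H(X,Y) = 2.8016 bits

Marginal of X (row sums):
  P(X=0) = 0.389 + 0.050 + 0.116 = 0.555
  P(X=1) = 0.040 + 0.001 + 0.037 = 0.078
  P(X=2) = 0.071 + 0.013 + 0.089 = 0.173
  P(X=3) = 0.001 + 0.103 + 0.090 = 0.194
H(X) = -[0.555·log₂(0.555) + 0.078·log₂(0.078) + 0.173·log₂(0.173) + 0.194·log₂(0.194)]
  = 0.47144 + 0.28707 + 0.43789 + 0.45898 = 1.6554 bits

H(Y|X) = Σ_x P(x)·H(Y|X=x):
  X=0: P(X=0) = 0.555, P(Y|X=0) = (389/555, 10/111, 116/555) → H(Y|X=0) = 1.14422
  X=1: P(X=1) = 0.078, P(Y|X=1) = (20/39, 1/78, 37/78) → H(Y|X=1) = 1.08506
  X=2: P(X=2) = 0.173, P(Y|X=2) = (71/173, 13/173, 89/173) → H(Y|X=2) = 1.30123
  X=3: P(X=3) = 0.194, P(Y|X=3) = (1/194, 103/194, 45/97) → H(Y|X=3) = 1.03818
H(Y|X) = 0.555·1.14422 + 0.078·1.08506 + 0.173·1.30123 + 0.194·1.03818 = 1.1462 bits

H(X,Y) = -Σ_{x,y} P(x,y) log₂ P(x,y). Per-cell terms -P(x,y)·log₂P(x,y):
  X=0: 0.52988, 0.21610, 0.36051
  X=1: 0.18575, 0.00997, 0.17598
  X=2: 0.27094, 0.08145, 0.31061
  X=3: 0.00997, 0.33777, 0.31265
Sum of the 12 terms: H(X,Y) = 2.8016 bits

Chain rule check:
  H(X) + H(Y|X) = 1.6554 + 1.1462 = 2.8016 bits
  H(X,Y) = 2.8016 bits
✓ Chain rule verified.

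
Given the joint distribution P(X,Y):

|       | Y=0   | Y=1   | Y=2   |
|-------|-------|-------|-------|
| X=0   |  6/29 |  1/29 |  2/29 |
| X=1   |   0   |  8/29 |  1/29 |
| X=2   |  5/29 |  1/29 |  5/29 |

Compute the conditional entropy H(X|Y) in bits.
1.0532 bits

H(X|Y) = H(X,Y) - H(Y)

H(X,Y) = -Σ_{x,y} P(x,y) log₂ P(x,y). Per-cell terms -P(x,y)·log₂P(x,y):
  X=0: 0.4702797, 0.1675166, 0.2660677
  X=1: 0.0000000, 0.5125465, 0.1675166
  X=2: 0.4372505, 0.1675166, 0.4372505
  (cells with P = 0 contribute 0)
Sum of the 9 terms: H(X,Y) = 2.625945 bits

Marginal of Y (column sums):
  P(Y=0) = 6/29 + 0 + 5/29 = 11/29
  P(Y=1) = 1/29 + 8/29 + 1/29 = 10/29
  P(Y=2) = 2/29 + 1/29 + 5/29 = 8/29
H(Y) = -[(11/29)·log₂(11/29) + (10/29)·log₂(10/29) + (8/29)·log₂(8/29)]
  = 0.5304842 + 0.5296734 + 0.5125465 = 1.572704 bits

H(X|Y) = H(X,Y) - H(Y) = 2.625945 - 1.572704 = 1.0532 bits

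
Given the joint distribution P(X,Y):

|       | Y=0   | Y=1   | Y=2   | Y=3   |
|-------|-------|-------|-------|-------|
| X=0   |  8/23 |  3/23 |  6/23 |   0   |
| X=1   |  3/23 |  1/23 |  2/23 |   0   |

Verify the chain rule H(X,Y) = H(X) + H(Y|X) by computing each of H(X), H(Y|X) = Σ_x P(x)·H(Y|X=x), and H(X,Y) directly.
H(X) = 0.8281 bits, H(Y|X) = 1.4773 bits, H(X,Y) = 2.3053 bits

Marginal of X (row sums):
  P(X=0) = 8/23 + 3/23 + 6/23 + 0 = 17/23
  P(X=1) = 3/23 + 1/23 + 2/23 + 0 = 6/23
H(X) = -[(17/23)·log₂(17/23) + (6/23)·log₂(6/23)]
  = 0.322334 + 0.505722 = 0.8281 bits

H(Y|X) = Σ_x P(x)·H(Y|X=x):
  X=0: P(X=0) = 17/23, P(Y|X=0) = (8/17, 3/17, 6/17, 0) → H(Y|X=0) = 1.483659
  X=1: P(X=1) = 6/23, P(Y|X=1) = (1/2, 1/6, 1/3, 0) → H(Y|X=1) = 1.459148
H(Y|X) = (17/23)·1.483659 + (6/23)·1.459148 = 1.4773 bits

H(X,Y) = -Σ_{x,y} P(x,y) log₂ P(x,y). Per-cell terms -P(x,y)·log₂P(x,y):
  X=0: 0.529935, 0.383296, 0.505722, 0.000000
  X=1: 0.383296, 0.196677, 0.306397, 0.000000
  (cells with P = 0 contribute 0)
Sum of the 8 terms: H(X,Y) = 2.3053 bits

Chain rule check:
  H(X) + H(Y|X) = 0.8281 + 1.4773 = 2.3054 bits
  H(X,Y) = 2.3053 bits
✓ Chain rule verified (Δ = 0.0001 is 4-dp rounding noise: each of the three values was rounded independently).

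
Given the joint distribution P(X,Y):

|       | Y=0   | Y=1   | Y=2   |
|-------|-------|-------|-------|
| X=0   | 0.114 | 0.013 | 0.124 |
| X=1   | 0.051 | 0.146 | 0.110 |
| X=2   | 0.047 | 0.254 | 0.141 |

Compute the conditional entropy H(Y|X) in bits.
1.3504 bits

H(Y|X) = H(X,Y) - H(X)

H(X,Y) = -Σ_{x,y} P(x,y) log₂ P(x,y). Per-cell terms -P(x,y)·log₂P(x,y):
  X=0: 0.35715, 0.08145, 0.37344
  X=1: 0.21896, 0.40529, 0.35029
  X=2: 0.20733, 0.50218, 0.39850
Sum of the 9 terms: H(X,Y) = 2.8946 bits

Marginal of X (row sums):
  P(X=0) = 0.114 + 0.013 + 0.124 = 0.251
  P(X=1) = 0.051 + 0.146 + 0.110 = 0.307
  P(X=2) = 0.047 + 0.254 + 0.141 = 0.442
H(X) = -[0.251·log₂(0.251) + 0.307·log₂(0.307) + 0.442·log₂(0.442)]
  = 0.50055 + 0.52303 + 0.52062 = 1.5442 bits

H(Y|X) = H(X,Y) - H(X) = 2.8946 - 1.5442 = 1.3504 bits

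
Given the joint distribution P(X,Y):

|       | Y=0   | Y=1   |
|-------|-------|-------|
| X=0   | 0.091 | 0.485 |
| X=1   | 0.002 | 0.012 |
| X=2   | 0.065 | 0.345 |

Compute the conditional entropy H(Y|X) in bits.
0.6295 bits

H(Y|X) = H(X,Y) - H(X)

H(X,Y) = -Σ_{x,y} P(x,y) log₂ P(x,y). Per-cell terms -P(x,y)·log₂P(x,y):
  X=0: 0.3147, 0.5063
  X=1: 0.0179, 0.0766
  X=2: 0.2563, 0.5297
Sum of the 6 terms: H(X,Y) = 1.7015 bits

Marginal of X (row sums):
  P(X=0) = 0.091 + 0.485 = 0.576
  P(X=1) = 0.002 + 0.012 = 0.014
  P(X=2) = 0.065 + 0.345 = 0.410
H(X) = -[0.576·log₂(0.576) + 0.014·log₂(0.014) + 0.410·log₂(0.410)]
  = 0.4584 + 0.0862 + 0.5274 = 1.0720 bits

H(Y|X) = H(X,Y) - H(X) = 1.7015 - 1.0720 = 0.6295 bits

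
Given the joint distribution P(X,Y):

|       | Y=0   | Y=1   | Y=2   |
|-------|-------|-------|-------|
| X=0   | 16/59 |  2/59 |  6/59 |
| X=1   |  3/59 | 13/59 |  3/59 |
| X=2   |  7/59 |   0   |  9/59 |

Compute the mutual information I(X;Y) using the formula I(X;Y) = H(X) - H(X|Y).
0.4027 bits

I(X;Y) = H(X) - H(X|Y)

Marginal of X (row sums):
  P(X=0) = 16/59 + 2/59 + 6/59 = 24/59
  P(X=1) = 3/59 + 13/59 + 3/59 = 19/59
  P(X=2) = 7/59 + 0 + 9/59 = 16/59
H(X) = -[(24/59)·log₂(24/59) + (19/59)·log₂(19/59) + (16/59)·log₂(16/59)]
  = 0.52787 + 0.52643 + 0.51055 = 1.56485 bits

Marginal of Y (column sums):
  P(Y=0) = 16/59 + 3/59 + 7/59 = 26/59
  P(Y=1) = 2/59 + 13/59 + 0 = 15/59
  P(Y=2) = 6/59 + 3/59 + 9/59 = 18/59
H(X|Y) = Σ_y P(y)·H(X|Y=y):
  Y=0: P(Y=0) = 26/59, P(X|Y=0) = (8/13, 3/26, 7/26) → H(X|Y=0) = 1.30019
  Y=1: P(Y=1) = 15/59, P(X|Y=1) = (2/15, 13/15, 0) → H(X|Y=1) = 0.56651
  Y=2: P(Y=2) = 18/59, P(X|Y=2) = (1/3, 1/6, 1/2) → H(X|Y=2) = 1.45915
H(X|Y) = (26/59)·1.30019 + (15/59)·0.56651 + (18/59)·1.45915 = 1.16216 bits

I(X;Y) = H(X) - H(X|Y) = 1.56485 - 1.16216 = 0.4027 bits

Cross-check via I(X;Y) = H(X) + H(Y) - H(X,Y): computing H(Y) from the column sums and H(X,Y) from the 9 cells in the same way gives H(Y) = 1.54581 bits and H(X,Y) = 2.70796 bits, so
I(X;Y) = 1.56485 + 1.54581 - 2.70796 = 0.4027 bits ✓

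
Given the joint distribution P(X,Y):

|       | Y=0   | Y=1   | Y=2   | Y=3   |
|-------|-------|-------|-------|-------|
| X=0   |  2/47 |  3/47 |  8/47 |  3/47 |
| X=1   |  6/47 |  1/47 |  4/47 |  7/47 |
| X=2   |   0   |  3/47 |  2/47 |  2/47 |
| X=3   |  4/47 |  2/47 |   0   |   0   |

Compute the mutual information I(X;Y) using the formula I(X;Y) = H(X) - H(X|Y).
0.3489 bits

I(X;Y) = H(X) - H(X|Y)

Marginal of X (row sums):
  P(X=0) = 2/47 + 3/47 + 8/47 + 3/47 = 16/47
  P(X=1) = 6/47 + 1/47 + 4/47 + 7/47 = 18/47
  P(X=2) = 0 + 3/47 + 2/47 + 2/47 = 7/47
  P(X=3) = 4/47 + 2/47 + 0 + 0 = 6/47
H(X) = -[(16/47)·log₂(16/47) + (18/47)·log₂(18/47) + (7/47)·log₂(7/47) + (6/47)·log₂(6/47)]
  = 0.52922 + 0.53030 + 0.40916 + 0.37910 = 1.84778 bits

Marginal of Y (column sums):
  P(Y=0) = 2/47 + 6/47 + 0 + 4/47 = 12/47
  P(Y=1) = 3/47 + 1/47 + 3/47 + 2/47 = 9/47
  P(Y=2) = 8/47 + 4/47 + 2/47 + 0 = 14/47
  P(Y=3) = 3/47 + 7/47 + 2/47 + 0 = 12/47
H(X|Y) = Σ_y P(y)·H(X|Y=y):
  Y=0: P(Y=0) = 12/47, P(X|Y=0) = (1/6, 1/2, 0, 1/3) → H(X|Y=0) = 1.45915
  Y=1: P(Y=1) = 9/47, P(X|Y=1) = (1/3, 1/9, 1/3, 2/9) → H(X|Y=1) = 1.89106
  Y=2: P(Y=2) = 14/47, P(X|Y=2) = (4/7, 2/7, 1/7, 0) → H(X|Y=2) = 1.37878
  Y=3: P(Y=3) = 12/47, P(X|Y=3) = (1/4, 7/12, 1/6, 0) → H(X|Y=3) = 1.38443
H(X|Y) = (12/47)·1.45915 + (9/47)·1.89106 + (14/47)·1.37878 + (12/47)·1.38443 = 1.49884 bits

I(X;Y) = H(X) - H(X|Y) = 1.84778 - 1.49884 = 0.3489 bits

Cross-check via I(X;Y) = H(X) + H(Y) - H(X,Y): computing H(Y) from the column sums and H(X,Y) from the 16 cells in the same way gives H(Y) = 1.98286 bits and H(X,Y) = 3.48170 bits, so
I(X;Y) = 1.84778 + 1.98286 - 3.48170 = 0.3489 bits ✓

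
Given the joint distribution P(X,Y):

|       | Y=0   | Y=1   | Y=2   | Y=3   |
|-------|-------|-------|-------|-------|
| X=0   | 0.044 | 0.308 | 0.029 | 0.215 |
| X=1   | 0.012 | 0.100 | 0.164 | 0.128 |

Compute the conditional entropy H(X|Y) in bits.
0.8145 bits

H(X|Y) = H(X,Y) - H(Y)

H(X,Y) = -Σ_{x,y} P(x,y) log₂ P(x,y). Per-cell terms -P(x,y)·log₂P(x,y):
  X=0: 0.19828, 0.52329, 0.14813, 0.47678
  X=1: 0.07657, 0.33219, 0.42775, 0.37962
Sum of the 8 terms: H(X,Y) = 2.5626 bits

Marginal of Y (column sums):
  P(Y=0) = 0.044 + 0.012 = 0.056
  P(Y=1) = 0.308 + 0.100 = 0.408
  P(Y=2) = 0.029 + 0.164 = 0.193
  P(Y=3) = 0.215 + 0.128 = 0.343
H(Y) = -[0.056·log₂(0.056) + 0.408·log₂(0.408) + 0.193·log₂(0.193) + 0.343·log₂(0.343)]
  = 0.23287 + 0.52769 + 0.45805 + 0.52950 = 1.7481 bits

H(X|Y) = H(X,Y) - H(Y) = 2.5626 - 1.7481 = 0.8145 bits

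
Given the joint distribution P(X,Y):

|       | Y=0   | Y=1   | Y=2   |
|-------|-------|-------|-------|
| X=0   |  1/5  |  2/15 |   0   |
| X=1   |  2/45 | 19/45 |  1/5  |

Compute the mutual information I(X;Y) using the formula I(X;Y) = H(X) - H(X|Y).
0.3094 bits

I(X;Y) = H(X) - H(X|Y)

Marginal of X (row sums):
  P(X=0) = 1/5 + 2/15 + 0 = 1/3
  P(X=1) = 2/45 + 19/45 + 1/5 = 2/3
H(X) = -[(1/3)·log₂(1/3) + (2/3)·log₂(2/3)]
  = 0.5283 + 0.3900 = 0.9183 bits

Marginal of Y (column sums):
  P(Y=0) = 1/5 + 2/45 = 11/45
  P(Y=1) = 2/15 + 19/45 = 5/9
  P(Y=2) = 0 + 1/5 = 1/5
H(X|Y) = Σ_y P(y)·H(X|Y=y):
  Y=0: P(Y=0) = 11/45, P(X|Y=0) = (9/11, 2/11) → H(X|Y=0) = 0.6840
  Y=1: P(Y=1) = 5/9, P(X|Y=1) = (6/25, 19/25) → H(X|Y=1) = 0.7950
  Y=2: P(Y=2) = 1/5, P(X|Y=2) = (0, 1) → H(X|Y=2) = 0.0000
H(X|Y) = (11/45)·0.6840 + (5/9)·0.7950 + (1/5)·0.0000 = 0.6089 bits

I(X;Y) = H(X) - H(X|Y) = 0.9183 - 0.6089 = 0.3094 bits

Cross-check via I(X;Y) = H(X) + H(Y) - H(X,Y): computing H(Y) from the column sums and H(X,Y) from the 6 cells in the same way gives H(Y) = 1.4323 bits and H(X,Y) = 2.0412 bits, so
I(X;Y) = 0.9183 + 1.4323 - 2.0412 = 0.3094 bits ✓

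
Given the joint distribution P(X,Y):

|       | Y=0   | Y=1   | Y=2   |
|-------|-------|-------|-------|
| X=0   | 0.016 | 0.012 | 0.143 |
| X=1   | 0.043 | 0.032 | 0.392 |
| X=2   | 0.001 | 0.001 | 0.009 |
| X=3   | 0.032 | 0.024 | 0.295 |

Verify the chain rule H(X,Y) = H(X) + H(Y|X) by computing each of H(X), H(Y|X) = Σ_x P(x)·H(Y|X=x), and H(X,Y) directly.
H(X) = 1.5504 bits, H(Y|X) = 0.7953 bits, H(X,Y) = 2.3457 bits

Marginal of X (row sums):
  P(X=0) = 0.016 + 0.012 + 0.143 = 0.171
  P(X=1) = 0.043 + 0.032 + 0.392 = 0.467
  P(X=2) = 0.001 + 0.001 + 0.009 = 0.011
  P(X=3) = 0.032 + 0.024 + 0.295 = 0.351
H(X) = -[0.171·log₂(0.171) + 0.467·log₂(0.467) + 0.011·log₂(0.011) + 0.351·log₂(0.351)]
  = 0.43570 + 0.51300 + 0.07157 + 0.53017 = 1.5504 bits

H(Y|X) = Σ_x P(x)·H(Y|X=x):
  X=0: P(X=0) = 0.171, P(Y|X=0) = (16/171, 4/57, 143/171) → H(Y|X=0) = 0.80451
  X=1: P(X=1) = 0.467, P(Y|X=1) = (43/467, 32/467, 392/467) → H(Y|X=1) = 0.79384
  X=2: P(X=2) = 0.011, P(Y|X=2) = (1/11, 1/11, 9/11) → H(Y|X=2) = 0.86586
  X=3: P(X=3) = 0.351, P(Y|X=3) = (32/351, 8/117, 295/351) → H(Y|X=3) = 0.79041
H(Y|X) = 0.171·0.80451 + 0.467·0.79384 + 0.011·0.86586 + 0.351·0.79041 = 0.7953 bits

H(X,Y) = -Σ_{x,y} P(x,y) log₂ P(x,y). Per-cell terms -P(x,y)·log₂P(x,y):
  X=0: 0.09545, 0.07657, 0.40125
  X=1: 0.19520, 0.15891, 0.52962
  X=2: 0.00997, 0.00997, 0.06116
  X=3: 0.15891, 0.12914, 0.51956
Sum of the 12 terms: H(X,Y) = 2.3457 bits

Chain rule check:
  H(X) + H(Y|X) = 1.5504 + 0.7953 = 2.3457 bits
  H(X,Y) = 2.3457 bits
✓ Chain rule verified.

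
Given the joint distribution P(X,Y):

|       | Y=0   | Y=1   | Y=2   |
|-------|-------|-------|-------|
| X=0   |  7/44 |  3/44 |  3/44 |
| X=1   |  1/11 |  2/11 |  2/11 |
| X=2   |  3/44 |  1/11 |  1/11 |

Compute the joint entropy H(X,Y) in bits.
3.0522 bits

H(X,Y) = -Σ_{x,y} P(x,y) log₂ P(x,y). Per-cell terms -P(x,y)·log₂P(x,y):
  X=0: 0.42192, 0.26417, 0.26417
  X=1: 0.31449, 0.44717, 0.44717
  X=2: 0.26417, 0.31449, 0.31449
Sum of the 9 terms: H(X,Y) = 3.0522 bits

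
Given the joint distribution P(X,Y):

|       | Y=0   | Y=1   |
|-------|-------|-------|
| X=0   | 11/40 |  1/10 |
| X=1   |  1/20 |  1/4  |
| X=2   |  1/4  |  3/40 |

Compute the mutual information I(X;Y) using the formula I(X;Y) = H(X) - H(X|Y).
0.2217 bits

I(X;Y) = H(X) - H(X|Y)

Marginal of X (row sums):
  P(X=0) = 11/40 + 1/10 = 3/8
  P(X=1) = 1/20 + 1/4 = 3/10
  P(X=2) = 1/4 + 3/40 = 13/40
H(X) = -[(3/8)·log₂(3/8) + (3/10)·log₂(3/10) + (13/40)·log₂(13/40)]
  = 0.53064 + 0.52109 + 0.52698 = 1.5787 bits

Marginal of Y (column sums):
  P(Y=0) = 11/40 + 1/20 + 1/4 = 23/40
  P(Y=1) = 1/10 + 1/4 + 3/40 = 17/40
H(X|Y) = Σ_y P(y)·H(X|Y=y):
  Y=0: P(Y=0) = 23/40, P(X|Y=0) = (11/23, 2/23, 10/23) → H(X|Y=0) = 1.33778
  Y=1: P(Y=1) = 17/40, P(X|Y=1) = (4/17, 10/17, 3/17) → H(X|Y=1) = 1.38310
H(X|Y) = (23/40)·1.33778 + (17/40)·1.38310 = 1.3570 bits

I(X;Y) = H(X) - H(X|Y) = 1.5787 - 1.3570 = 0.2217 bits

Cross-check via I(X;Y) = H(X) + H(Y) - H(X,Y): computing H(Y) from the column sums and H(X,Y) from the 6 cells in the same way gives H(Y) = 0.9837 bits and H(X,Y) = 2.3407 bits, so
I(X;Y) = 1.5787 + 0.9837 - 2.3407 = 0.2217 bits ✓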